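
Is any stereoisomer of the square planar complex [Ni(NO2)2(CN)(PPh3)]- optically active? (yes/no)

A square has two trans pairs of vertices; adjacent vertices are cis.
There are 2 geometric isomers: NO2 cis; NO2 trans.
Each arrangement has an internal mirror plane or centre of symmetry, so none is chiral.

no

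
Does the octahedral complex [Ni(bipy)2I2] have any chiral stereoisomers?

Each bipy is bidentate and must span two cis positions.
Working through the distinct placements yields 2 geometric isomers: I trans; I cis (chiral).
One of these lacks any improper symmetry element and so occurs as an enantiomeric pair, giving 2 + 1 = 3 stereoisomers in total.

yes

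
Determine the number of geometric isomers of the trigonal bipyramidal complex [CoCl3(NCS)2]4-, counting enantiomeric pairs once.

3

Systematic placement gives 3 geometric isomers: NCS both equatorial; NCS one axial, one equatorial; NCS both axial.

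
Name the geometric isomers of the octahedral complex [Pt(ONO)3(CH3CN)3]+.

fac and mer

The distinct arrangements are (2 in all): ONO mer; ONO fac.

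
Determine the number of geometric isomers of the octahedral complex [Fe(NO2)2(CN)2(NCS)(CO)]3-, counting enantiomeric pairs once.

The six octahedral sites form three mutually perpendicular trans pairs.
Working through the distinct placements yields 6 geometric isomers: NO2 trans, CN trans; NO2 cis, CN trans; NO2 trans, CN cis; NO2 cis, CN cis (3 arrangements, 2 chiral).

6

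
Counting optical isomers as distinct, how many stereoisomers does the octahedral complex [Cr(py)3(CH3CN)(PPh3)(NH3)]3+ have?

5

There are 4 geometric isomers: py mer (3 arrangements); py fac (chiral).
One of these lacks any improper symmetry element and so occurs as an enantiomeric pair, giving 4 + 1 = 5 stereoisomers in total.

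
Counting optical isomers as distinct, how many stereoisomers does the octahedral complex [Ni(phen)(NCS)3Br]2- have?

An octahedron has six vertices in three trans pairs; every non-trans pair is cis.
Each phen is bidentate and must span two cis positions.
There are 2 geometric isomers: NCS fac; NCS mer.
Each arrangement has an internal mirror plane or centre of symmetry, so none is chiral.

2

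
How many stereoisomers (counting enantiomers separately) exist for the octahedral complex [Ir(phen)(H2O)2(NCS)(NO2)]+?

6

Each phen is bidentate and must span two cis positions.
Working through the distinct placements yields 4 geometric isomers: H2O trans; H2O cis (3 arrangements, 2 chiral).
Of these, 2 lack any improper symmetry element and so occur as enantiomeric pairs, giving 4 + 2 = 6 stereoisomers in total.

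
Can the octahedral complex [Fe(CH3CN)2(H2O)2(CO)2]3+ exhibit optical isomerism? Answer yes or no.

Systematic placement gives 5 geometric isomers: CH3CN trans, H2O trans, CO trans; CH3CN trans, H2O cis, CO cis; CH3CN cis, H2O trans, CO cis; CH3CN cis, H2O cis, CO cis (chiral); CH3CN cis, H2O cis, CO trans.
One of these lacks any improper symmetry element and so occurs as an enantiomeric pair, giving 5 + 1 = 6 stereoisomers in total.

yes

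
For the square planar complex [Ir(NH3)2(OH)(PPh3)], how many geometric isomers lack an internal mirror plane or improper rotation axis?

0

A square has two trans pairs of vertices; adjacent vertices are cis.
The distinct arrangements are (2 in all): NH3 cis; NH3 trans.
Each arrangement has an internal mirror plane or centre of symmetry, so none is chiral.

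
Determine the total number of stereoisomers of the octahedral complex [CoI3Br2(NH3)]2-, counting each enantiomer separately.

3

The distinct arrangements are (3 in all): I mer, Br trans; I fac, Br cis; I mer, Br cis.
Each arrangement has an internal mirror plane or centre of symmetry, so none is chiral.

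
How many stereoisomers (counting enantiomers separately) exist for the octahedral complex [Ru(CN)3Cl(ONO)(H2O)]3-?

5

There are 4 geometric isomers: CN mer (3 arrangements); CN fac (chiral).
One of these lacks any improper symmetry element and so occurs as an enantiomeric pair, giving 4 + 1 = 5 stereoisomers in total.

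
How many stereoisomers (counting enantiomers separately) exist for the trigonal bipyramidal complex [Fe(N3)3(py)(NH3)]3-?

4

In a trigonal bipyramid the two axial positions differ from the three equatorial ones.
The distinct arrangements are (4 in all): py equatorial, NH3 equatorial; py equatorial, NH3 axial; py axial, NH3 equatorial; py axial, NH3 axial.
Each arrangement has an internal mirror plane or centre of symmetry, so none is chiral.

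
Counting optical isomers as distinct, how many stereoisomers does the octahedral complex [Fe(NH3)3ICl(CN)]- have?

In an octahedral complex each vertex has one trans partner and four cis neighbours.
There are 4 geometric isomers: NH3 mer (3 arrangements); NH3 fac (chiral).
One of these lacks any improper symmetry element and so occurs as an enantiomeric pair, giving 4 + 1 = 5 stereoisomers in total.

5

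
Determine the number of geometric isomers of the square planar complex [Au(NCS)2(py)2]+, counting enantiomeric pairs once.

2

The distinct arrangements are (2 in all): NCS cis; NCS trans.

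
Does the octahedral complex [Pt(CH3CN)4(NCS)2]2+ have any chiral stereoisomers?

no

An octahedron has six vertices in three trans pairs; every non-trans pair is cis.
Systematic placement gives 2 geometric isomers: NCS trans; NCS cis.
Each arrangement has an internal mirror plane or centre of symmetry, so none is chiral.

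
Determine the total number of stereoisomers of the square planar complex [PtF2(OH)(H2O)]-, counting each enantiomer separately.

2

In a square planar complex each vertex has one trans partner and two cis neighbours.
There are 2 geometric isomers: F cis; F trans.
Each arrangement has an internal mirror plane or centre of symmetry, so none is chiral.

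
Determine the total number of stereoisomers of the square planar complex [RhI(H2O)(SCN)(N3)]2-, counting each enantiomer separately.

3

Systematic placement gives 3 geometric isomers: (H2O/N3 trans, I/SCN trans); (H2O/SCN trans, I/N3 trans); (H2O/I trans, N3/SCN trans).
Each arrangement has an internal mirror plane or centre of symmetry, so none is chiral.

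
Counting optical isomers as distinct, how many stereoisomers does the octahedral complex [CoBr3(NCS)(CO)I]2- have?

In an octahedral complex each vertex has one trans partner and four cis neighbours.
There are 4 geometric isomers: Br mer (3 arrangements); Br fac (chiral).
One of these lacks any improper symmetry element and so occurs as an enantiomeric pair, giving 4 + 1 = 5 stereoisomers in total.

5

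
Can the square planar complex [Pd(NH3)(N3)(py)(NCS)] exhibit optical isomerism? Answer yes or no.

no

A square has two trans pairs of vertices; adjacent vertices are cis.
The distinct arrangements are (3 in all): (N3/NH3 trans, NCS/py trans); (N3/py trans, NCS/NH3 trans); (N3/NCS trans, NH3/py trans).
Each arrangement has an internal mirror plane or centre of symmetry, so none is chiral.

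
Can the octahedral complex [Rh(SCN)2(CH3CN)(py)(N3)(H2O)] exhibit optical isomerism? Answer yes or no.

yes

In an octahedral complex each vertex has one trans partner and four cis neighbours.
Placing the ligands in turn and identifying arrangements related by rotation or reflection leaves 9 distinct geometric isomers.
Of these, 6 lack any improper symmetry element and so occur as enantiomeric pairs, giving 9 + 6 = 15 stereoisomers in total.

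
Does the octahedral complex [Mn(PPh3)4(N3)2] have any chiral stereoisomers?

The distinct arrangements are (2 in all): N3 trans; N3 cis.
Each arrangement has an internal mirror plane or centre of symmetry, so none is chiral.

no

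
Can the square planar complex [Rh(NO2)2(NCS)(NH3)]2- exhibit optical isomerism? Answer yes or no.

no

In a square planar complex each vertex has one trans partner and two cis neighbours.
The distinct arrangements are (2 in all): NO2 cis; NO2 trans.
Each arrangement has an internal mirror plane or centre of symmetry, so none is chiral.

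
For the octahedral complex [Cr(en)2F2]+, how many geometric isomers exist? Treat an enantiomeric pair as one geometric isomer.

Each en is bidentate and must span two cis positions.
There are 2 geometric isomers: F trans; F cis (chiral).

2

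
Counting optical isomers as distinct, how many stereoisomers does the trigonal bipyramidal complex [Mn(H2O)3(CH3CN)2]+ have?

3

A trigonal bipyramid has two axial and three equatorial sites, which are chemically inequivalent.
There are 3 geometric isomers: CH3CN both axial; CH3CN one axial, one equatorial; CH3CN both equatorial.
Each arrangement has an internal mirror plane or centre of symmetry, so none is chiral.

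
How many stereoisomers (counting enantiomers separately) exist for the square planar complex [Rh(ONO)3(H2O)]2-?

A square has two trans pairs of vertices; adjacent vertices are cis.
Only one geometric arrangement is possible.

1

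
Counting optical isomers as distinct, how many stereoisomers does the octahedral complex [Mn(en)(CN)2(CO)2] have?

4

The six octahedral sites form three mutually perpendicular trans pairs.
Each en is bidentate and must span two cis positions.
The distinct arrangements are (3 in all): CN trans, CO cis; CN cis, CO cis (chiral); CN cis, CO trans.
One of these lacks any improper symmetry element and so occurs as an enantiomeric pair, giving 3 + 1 = 4 stereoisomers in total.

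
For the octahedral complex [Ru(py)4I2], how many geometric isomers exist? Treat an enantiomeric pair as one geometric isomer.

The distinct arrangements are (2 in all): I trans; I cis.

2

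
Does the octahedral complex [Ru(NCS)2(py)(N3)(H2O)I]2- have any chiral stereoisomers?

An octahedron has six vertices in three trans pairs; every non-trans pair is cis.
Placing the ligands in turn and identifying arrangements related by rotation or reflection leaves 9 distinct geometric isomers.
Of these, 6 lack any improper symmetry element and so occur as enantiomeric pairs, giving 9 + 6 = 15 stereoisomers in total.

yes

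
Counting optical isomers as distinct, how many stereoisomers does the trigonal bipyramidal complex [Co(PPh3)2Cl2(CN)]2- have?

6

A trigonal bipyramid has two axial and three equatorial sites, which are chemically inequivalent.
Exhaustive case analysis gives 5 geometric isomers.
One of these lacks any improper symmetry element and so occurs as an enantiomeric pair, giving 5 + 1 = 6 stereoisomers in total.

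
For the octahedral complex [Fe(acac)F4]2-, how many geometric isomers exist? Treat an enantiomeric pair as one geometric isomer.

Each acac is bidentate and must span two cis positions.
Only one geometric arrangement is possible.

1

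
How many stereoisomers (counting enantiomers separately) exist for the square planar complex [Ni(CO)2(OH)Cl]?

2

A square has two trans pairs of vertices; adjacent vertices are cis.
Systematic placement gives 2 geometric isomers: CO cis; CO trans.
Each arrangement has an internal mirror plane or centre of symmetry, so none is chiral.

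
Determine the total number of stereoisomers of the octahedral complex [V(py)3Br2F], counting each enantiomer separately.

3

An octahedron has six vertices in three trans pairs; every non-trans pair is cis.
Working through the distinct placements yields 3 geometric isomers: py mer, Br trans; py mer, Br cis; py fac, Br cis.
Each arrangement has an internal mirror plane or centre of symmetry, so none is chiral.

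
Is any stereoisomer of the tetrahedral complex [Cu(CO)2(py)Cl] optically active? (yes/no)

no

All four vertices of a tetrahedron are equivalent and mutually adjacent, so cis/trans isomerism cannot arise.
Only one geometric arrangement is possible.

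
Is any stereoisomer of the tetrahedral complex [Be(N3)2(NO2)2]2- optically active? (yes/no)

no

In a tetrahedral complex all four positions are equivalent and every pair of ligands is adjacent — there is no cis/trans distinction.
Only one geometric arrangement is possible.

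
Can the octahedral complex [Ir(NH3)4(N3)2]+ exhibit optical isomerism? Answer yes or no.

An octahedron has six vertices in three trans pairs; every non-trans pair is cis.
The distinct arrangements are (2 in all): N3 trans; N3 cis.
Each arrangement has an internal mirror plane or centre of symmetry, so none is chiral.

no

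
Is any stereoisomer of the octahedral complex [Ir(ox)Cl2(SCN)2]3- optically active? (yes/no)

An octahedron has six vertices in three trans pairs; every non-trans pair is cis.
Each ox is bidentate and must span two cis positions.
Working through the distinct placements yields 3 geometric isomers: Cl trans, SCN cis; Cl cis, SCN cis (chiral); Cl cis, SCN trans.
One of these lacks any improper symmetry element and so occurs as an enantiomeric pair, giving 3 + 1 = 4 stereoisomers in total.

yes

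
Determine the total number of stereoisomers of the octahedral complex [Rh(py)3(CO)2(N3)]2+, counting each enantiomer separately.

Systematic placement gives 3 geometric isomers: py mer, CO trans; py mer, CO cis; py fac, CO cis.
Each arrangement has an internal mirror plane or centre of symmetry, so none is chiral.

3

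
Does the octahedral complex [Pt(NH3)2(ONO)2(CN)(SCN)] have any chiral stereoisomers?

yes

The six octahedral sites form three mutually perpendicular trans pairs.
Systematic placement gives 6 geometric isomers: NH3 cis, ONO cis (3 arrangements, 2 chiral); NH3 cis, ONO trans; NH3 trans, ONO cis; NH3 trans, ONO trans.
Of these, 2 lack any improper symmetry element and so occur as enantiomeric pairs, giving 6 + 2 = 8 stereoisomers in total.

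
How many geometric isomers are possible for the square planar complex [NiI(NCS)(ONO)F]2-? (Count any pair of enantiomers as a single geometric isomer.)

In a square planar complex each vertex has one trans partner and two cis neighbours.
The distinct arrangements are (3 in all): (F/NCS trans, I/ONO trans); (F/ONO trans, I/NCS trans); (F/I trans, NCS/ONO trans).

3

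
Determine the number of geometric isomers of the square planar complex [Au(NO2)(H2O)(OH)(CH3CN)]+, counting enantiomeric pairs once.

In a square planar complex each vertex has one trans partner and two cis neighbours.
Working through the distinct placements yields 3 geometric isomers: (CH3CN/NO2 trans, H2O/OH trans); (CH3CN/OH trans, H2O/NO2 trans); (CH3CN/H2O trans, NO2/OH trans).

3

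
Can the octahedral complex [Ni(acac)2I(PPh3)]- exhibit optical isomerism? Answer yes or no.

An octahedron has six vertices in three trans pairs; every non-trans pair is cis.
Each acac is bidentate and must span two cis positions.
The distinct arrangements are (2 in all): I and PPh3 mutually trans; I and PPh3 mutually cis (chiral).
One of these lacks any improper symmetry element and so occurs as an enantiomeric pair, giving 2 + 1 = 3 stereoisomers in total.

yes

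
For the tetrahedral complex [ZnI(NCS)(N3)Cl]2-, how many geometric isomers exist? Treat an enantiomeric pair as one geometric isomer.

1

In a tetrahedral complex all four positions are equivalent and every pair of ligands is adjacent — there is no cis/trans distinction.
Only one geometric arrangement is possible; it has no improper symmetry element, so it exists as a pair of enantiomers (2 stereoisomers).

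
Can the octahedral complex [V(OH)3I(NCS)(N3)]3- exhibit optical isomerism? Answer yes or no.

The six octahedral sites form three mutually perpendicular trans pairs.
Working through the distinct placements yields 4 geometric isomers: OH mer (3 arrangements); OH fac (chiral).
One of these lacks any improper symmetry element and so occurs as an enantiomeric pair, giving 4 + 1 = 5 stereoisomers in total.

yes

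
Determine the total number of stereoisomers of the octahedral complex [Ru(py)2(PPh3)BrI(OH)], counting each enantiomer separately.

15

An octahedron has six vertices in three trans pairs; every non-trans pair is cis.
Placing the ligands in turn and identifying arrangements related by rotation or reflection leaves 9 distinct geometric isomers.
Of these, 6 lack any improper symmetry element and so occur as enantiomeric pairs, giving 9 + 6 = 15 stereoisomers in total.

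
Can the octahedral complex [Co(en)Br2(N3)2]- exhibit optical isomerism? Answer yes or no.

The six octahedral sites form three mutually perpendicular trans pairs.
Each en is bidentate and must span two cis positions.
Working through the distinct placements yields 3 geometric isomers: Br trans, N3 cis; Br cis, N3 cis (chiral); Br cis, N3 trans.
One of these lacks any improper symmetry element and so occurs as an enantiomeric pair, giving 3 + 1 = 4 stereoisomers in total.

yes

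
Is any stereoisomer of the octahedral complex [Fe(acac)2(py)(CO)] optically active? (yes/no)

In an octahedral complex each vertex has one trans partner and four cis neighbours.
Each acac is bidentate and must span two cis positions.
Systematic placement gives 2 geometric isomers: py and CO mutually cis (chiral); py and CO mutually trans.
One of these lacks any improper symmetry element and so occurs as an enantiomeric pair, giving 2 + 1 = 3 stereoisomers in total.

yes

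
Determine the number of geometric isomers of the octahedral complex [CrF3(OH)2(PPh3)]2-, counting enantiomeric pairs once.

3

In an octahedral complex each vertex has one trans partner and four cis neighbours.
Systematic placement gives 3 geometric isomers: F mer, OH cis; F mer, OH trans; F fac, OH cis.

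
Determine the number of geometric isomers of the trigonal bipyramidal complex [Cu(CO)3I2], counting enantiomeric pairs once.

In a trigonal bipyramid the two axial positions differ from the three equatorial ones.
Systematic placement gives 3 geometric isomers: I both equatorial; I one axial, one equatorial; I both axial.

3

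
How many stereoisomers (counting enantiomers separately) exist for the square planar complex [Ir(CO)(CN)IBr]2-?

A square has two trans pairs of vertices; adjacent vertices are cis.
The distinct arrangements are (3 in all): (Br/CO trans, CN/I trans); (Br/I trans, CN/CO trans); (Br/CN trans, CO/I trans).
Each arrangement has an internal mirror plane or centre of symmetry, so none is chiral.

3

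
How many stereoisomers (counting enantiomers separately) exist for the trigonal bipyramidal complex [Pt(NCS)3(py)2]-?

3

There are 3 geometric isomers: py both equatorial; py one axial, one equatorial; py both axial.
Each arrangement has an internal mirror plane or centre of symmetry, so none is chiral.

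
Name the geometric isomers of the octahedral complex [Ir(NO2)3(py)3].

In an octahedral complex each vertex has one trans partner and four cis neighbours.
Working through the distinct placements yields 2 geometric isomers: NO2 mer; NO2 fac.

fac and mer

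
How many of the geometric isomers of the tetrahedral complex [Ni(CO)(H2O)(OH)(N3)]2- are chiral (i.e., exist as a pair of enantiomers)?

1

Only one geometric arrangement is possible; it has no improper symmetry element, so it exists as a pair of enantiomers (2 stereoisomers).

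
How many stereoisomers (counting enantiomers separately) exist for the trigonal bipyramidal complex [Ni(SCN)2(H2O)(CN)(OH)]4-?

10

A trigonal bipyramid has two axial and three equatorial sites, which are chemically inequivalent.
Exhaustive case analysis gives 7 geometric isomers.
Of these, 3 lack any improper symmetry element and so occur as enantiomeric pairs, giving 7 + 3 = 10 stereoisomers in total.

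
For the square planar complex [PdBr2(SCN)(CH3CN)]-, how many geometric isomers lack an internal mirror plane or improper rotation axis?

0

A square has two trans pairs of vertices; adjacent vertices are cis.
The distinct arrangements are (2 in all): Br cis; Br trans.
Each arrangement has an internal mirror plane or centre of symmetry, so none is chiral.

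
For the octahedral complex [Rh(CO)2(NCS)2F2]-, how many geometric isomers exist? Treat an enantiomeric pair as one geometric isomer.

5

In an octahedral complex each vertex has one trans partner and four cis neighbours.
The distinct arrangements are (5 in all): CO trans, NCS trans, F trans; CO trans, NCS cis, F cis; CO cis, NCS trans, F cis; CO cis, NCS cis, F cis (chiral); CO cis, NCS cis, F trans.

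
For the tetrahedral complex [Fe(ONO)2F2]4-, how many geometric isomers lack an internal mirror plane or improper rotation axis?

Only one geometric arrangement is possible.

0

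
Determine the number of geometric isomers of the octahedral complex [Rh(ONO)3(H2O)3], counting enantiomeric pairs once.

Working through the distinct placements yields 2 geometric isomers: ONO mer; ONO fac.

2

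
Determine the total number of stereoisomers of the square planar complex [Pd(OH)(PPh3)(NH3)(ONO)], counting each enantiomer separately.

3

A square has two trans pairs of vertices; adjacent vertices are cis.
The distinct arrangements are (3 in all): (NH3/ONO trans, OH/PPh3 trans); (NH3/PPh3 trans, OH/ONO trans); (NH3/OH trans, ONO/PPh3 trans).
Each arrangement has an internal mirror plane or centre of symmetry, so none is chiral.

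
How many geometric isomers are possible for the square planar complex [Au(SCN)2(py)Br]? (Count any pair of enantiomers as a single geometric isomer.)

A square has two trans pairs of vertices; adjacent vertices are cis.
There are 2 geometric isomers: SCN cis; SCN trans.

2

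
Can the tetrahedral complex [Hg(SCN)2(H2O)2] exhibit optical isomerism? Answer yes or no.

no

All four vertices of a tetrahedron are equivalent and mutually adjacent, so cis/trans isomerism cannot arise.
Only one geometric arrangement is possible.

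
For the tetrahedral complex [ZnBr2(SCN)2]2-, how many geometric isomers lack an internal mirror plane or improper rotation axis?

0

In a tetrahedral complex all four positions are equivalent and every pair of ligands is adjacent — there is no cis/trans distinction.
Only one geometric arrangement is possible.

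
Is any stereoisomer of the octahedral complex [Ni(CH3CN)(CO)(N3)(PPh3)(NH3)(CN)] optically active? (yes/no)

An octahedron has six vertices in three trans pairs; every non-trans pair is cis.
Systematic enumeration (placing each ligand type in turn and discarding arrangements equivalent by rotation or reflection) gives 15 geometric isomers.
Of these, 15 lack any improper symmetry element and so occur as enantiomeric pairs, giving 15 + 15 = 30 stereoisomers in total.

yes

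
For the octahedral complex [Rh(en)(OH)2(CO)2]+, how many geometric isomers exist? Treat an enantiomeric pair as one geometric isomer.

3

In an octahedral complex each vertex has one trans partner and four cis neighbours.
Each en is bidentate and must span two cis positions.
The distinct arrangements are (3 in all): OH cis, CO trans; OH cis, CO cis (chiral); OH trans, CO cis.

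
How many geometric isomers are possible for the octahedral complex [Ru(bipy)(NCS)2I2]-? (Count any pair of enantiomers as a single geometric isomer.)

An octahedron has six vertices in three trans pairs; every non-trans pair is cis.
Each bipy is bidentate and must span two cis positions.
The distinct arrangements are (3 in all): NCS cis, I trans; NCS cis, I cis (chiral); NCS trans, I cis.

3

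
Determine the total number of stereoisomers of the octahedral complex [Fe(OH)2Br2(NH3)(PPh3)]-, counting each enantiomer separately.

8

In an octahedral complex each vertex has one trans partner and four cis neighbours.
The distinct arrangements are (6 in all): OH cis, Br trans; OH trans, Br trans; OH cis, Br cis (3 arrangements, 2 chiral); OH trans, Br cis.
Of these, 2 lack any improper symmetry element and so occur as enantiomeric pairs, giving 6 + 2 = 8 stereoisomers in total.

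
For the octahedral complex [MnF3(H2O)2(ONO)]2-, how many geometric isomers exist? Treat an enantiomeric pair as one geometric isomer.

There are 3 geometric isomers: F mer, H2O cis; F mer, H2O trans; F fac, H2O cis.

3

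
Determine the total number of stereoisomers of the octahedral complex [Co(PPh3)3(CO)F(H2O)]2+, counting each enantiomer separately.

5

The distinct arrangements are (4 in all): PPh3 mer (3 arrangements); PPh3 fac (chiral).
One of these lacks any improper symmetry element and so occurs as an enantiomeric pair, giving 4 + 1 = 5 stereoisomers in total.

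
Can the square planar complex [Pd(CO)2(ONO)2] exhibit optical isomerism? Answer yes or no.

no

A square has two trans pairs of vertices; adjacent vertices are cis.
The distinct arrangements are (2 in all): CO cis; CO trans.
Each arrangement has an internal mirror plane or centre of symmetry, so none is chiral.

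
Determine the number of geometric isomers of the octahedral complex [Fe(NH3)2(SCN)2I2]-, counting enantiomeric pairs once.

5

An octahedron has six vertices in three trans pairs; every non-trans pair is cis.
Systematic placement gives 5 geometric isomers: NH3 trans, SCN trans, I trans; NH3 cis, SCN cis, I trans; NH3 cis, SCN trans, I cis; NH3 cis, SCN cis, I cis (chiral); NH3 trans, SCN cis, I cis.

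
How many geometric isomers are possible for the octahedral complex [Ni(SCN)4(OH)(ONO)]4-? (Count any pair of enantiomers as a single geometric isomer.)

In an octahedral complex each vertex has one trans partner and four cis neighbours.
The distinct arrangements are (2 in all): OH and ONO mutually trans; OH and ONO mutually cis.

2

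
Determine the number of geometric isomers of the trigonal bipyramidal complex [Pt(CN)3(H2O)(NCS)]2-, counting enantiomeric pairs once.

A trigonal bipyramid has two axial and three equatorial sites, which are chemically inequivalent.
There are 4 geometric isomers: H2O equatorial, NCS equatorial; H2O axial, NCS equatorial; H2O equatorial, NCS axial; H2O axial, NCS axial.

4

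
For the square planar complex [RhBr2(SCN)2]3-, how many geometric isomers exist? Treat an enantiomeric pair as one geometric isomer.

A square has two trans pairs of vertices; adjacent vertices are cis.
There are 2 geometric isomers: Br cis; Br trans.

2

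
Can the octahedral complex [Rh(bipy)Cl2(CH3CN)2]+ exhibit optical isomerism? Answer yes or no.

yes

An octahedron has six vertices in three trans pairs; every non-trans pair is cis.
Each bipy is bidentate and must span two cis positions.
There are 3 geometric isomers: Cl cis, CH3CN trans; Cl cis, CH3CN cis (chiral); Cl trans, CH3CN cis.
One of these lacks any improper symmetry element and so occurs as an enantiomeric pair, giving 3 + 1 = 4 stereoisomers in total.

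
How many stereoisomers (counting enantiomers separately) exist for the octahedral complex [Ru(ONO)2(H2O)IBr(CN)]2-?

In an octahedral complex each vertex has one trans partner and four cis neighbours.
Exhaustive case analysis gives 9 geometric isomers.
Of these, 6 lack any improper symmetry element and so occur as enantiomeric pairs, giving 9 + 6 = 15 stereoisomers in total.

15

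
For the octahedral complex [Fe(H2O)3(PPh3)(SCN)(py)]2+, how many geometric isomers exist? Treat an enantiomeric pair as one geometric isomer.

4

In an octahedral complex each vertex has one trans partner and four cis neighbours.
There are 4 geometric isomers: H2O mer (3 arrangements); H2O fac (chiral).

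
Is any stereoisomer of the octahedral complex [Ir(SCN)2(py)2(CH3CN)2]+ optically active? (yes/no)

yes

In an octahedral complex each vertex has one trans partner and four cis neighbours.
The distinct arrangements are (5 in all): SCN trans, py trans, CH3CN trans; SCN cis, py cis, CH3CN trans; SCN cis, py trans, CH3CN cis; SCN cis, py cis, CH3CN cis (chiral); SCN trans, py cis, CH3CN cis.
One of these lacks any improper symmetry element and so occurs as an enantiomeric pair, giving 5 + 1 = 6 stereoisomers in total.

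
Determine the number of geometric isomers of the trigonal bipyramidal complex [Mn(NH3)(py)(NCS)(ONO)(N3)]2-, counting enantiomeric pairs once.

10

In a trigonal bipyramid the two axial positions differ from the three equatorial ones.
Systematic enumeration (placing each ligand type in turn and discarding arrangements equivalent by rotation or reflection) gives 10 geometric isomers.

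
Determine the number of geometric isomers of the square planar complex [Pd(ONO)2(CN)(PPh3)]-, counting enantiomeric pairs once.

A square has two trans pairs of vertices; adjacent vertices are cis.
Working through the distinct placements yields 2 geometric isomers: ONO cis; ONO trans.

2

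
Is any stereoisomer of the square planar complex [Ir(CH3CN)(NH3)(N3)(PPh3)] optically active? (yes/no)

no

A square has two trans pairs of vertices; adjacent vertices are cis.
Working through the distinct placements yields 3 geometric isomers: (CH3CN/NH3 trans, N3/PPh3 trans); (CH3CN/PPh3 trans, N3/NH3 trans); (CH3CN/N3 trans, NH3/PPh3 trans).
Each arrangement has an internal mirror plane or centre of symmetry, so none is chiral.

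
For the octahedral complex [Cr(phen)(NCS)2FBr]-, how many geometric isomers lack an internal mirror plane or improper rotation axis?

2

In an octahedral complex each vertex has one trans partner and four cis neighbours.
Each phen is bidentate and must span two cis positions.
The distinct arrangements are (4 in all): NCS cis (3 arrangements, 2 chiral); NCS trans.
Of these, 2 lack any improper symmetry element and so occur as enantiomeric pairs, giving 4 + 2 = 6 stereoisomers in total.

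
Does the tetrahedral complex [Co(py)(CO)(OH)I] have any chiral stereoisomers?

All four vertices of a tetrahedron are equivalent and mutually adjacent, so cis/trans isomerism cannot arise.
Only one geometric arrangement is possible; it has no improper symmetry element, so it exists as a pair of enantiomers (2 stereoisomers).

yes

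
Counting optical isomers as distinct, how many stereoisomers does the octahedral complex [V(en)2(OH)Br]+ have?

An octahedron has six vertices in three trans pairs; every non-trans pair is cis.
Each en is bidentate and must span two cis positions.
Systematic placement gives 2 geometric isomers: OH and Br mutually trans; OH and Br mutually cis (chiral).
One of these lacks any improper symmetry element and so occurs as an enantiomeric pair, giving 2 + 1 = 3 stereoisomers in total.

3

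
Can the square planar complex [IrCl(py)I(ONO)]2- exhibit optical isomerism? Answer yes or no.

In a square planar complex each vertex has one trans partner and two cis neighbours.
The distinct arrangements are (3 in all): (Cl/ONO trans, I/py trans); (Cl/py trans, I/ONO trans); (Cl/I trans, ONO/py trans).
Each arrangement has an internal mirror plane or centre of symmetry, so none is chiral.

no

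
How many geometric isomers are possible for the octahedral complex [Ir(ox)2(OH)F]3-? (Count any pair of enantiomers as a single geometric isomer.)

In an octahedral complex each vertex has one trans partner and four cis neighbours.
Each ox is bidentate and must span two cis positions.
There are 2 geometric isomers: OH and F mutually trans; OH and F mutually cis (chiral).

2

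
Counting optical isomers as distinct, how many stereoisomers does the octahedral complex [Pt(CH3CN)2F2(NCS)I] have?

The six octahedral sites form three mutually perpendicular trans pairs.
There are 6 geometric isomers: CH3CN trans, F trans; CH3CN trans, F cis; CH3CN cis, F cis (3 arrangements, 2 chiral); CH3CN cis, F trans.
Of these, 2 lack any improper symmetry element and so occur as enantiomeric pairs, giving 6 + 2 = 8 stereoisomers in total.

8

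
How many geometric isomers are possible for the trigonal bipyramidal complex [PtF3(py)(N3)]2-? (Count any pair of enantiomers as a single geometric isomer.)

4

In a trigonal bipyramid the two axial positions differ from the three equatorial ones.
Systematic placement gives 4 geometric isomers: py equatorial, N3 equatorial; py equatorial, N3 axial; py axial, N3 equatorial; py axial, N3 axial.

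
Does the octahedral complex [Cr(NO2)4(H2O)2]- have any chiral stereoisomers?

no

An octahedron has six vertices in three trans pairs; every non-trans pair is cis.
The distinct arrangements are (2 in all): H2O trans; H2O cis.
Each arrangement has an internal mirror plane or centre of symmetry, so none is chiral.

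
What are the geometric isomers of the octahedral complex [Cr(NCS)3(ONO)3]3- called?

fac and mer

In an octahedral complex each vertex has one trans partner and four cis neighbours.
Systematic placement gives 2 geometric isomers: NCS mer; NCS fac.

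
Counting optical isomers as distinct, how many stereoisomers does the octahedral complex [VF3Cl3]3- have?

Systematic placement gives 2 geometric isomers: F mer; F fac.
Each arrangement has an internal mirror plane or centre of symmetry, so none is chiral.

2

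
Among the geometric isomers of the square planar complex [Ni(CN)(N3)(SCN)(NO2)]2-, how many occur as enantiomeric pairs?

A square has two trans pairs of vertices; adjacent vertices are cis.
The distinct arrangements are (3 in all): (CN/NO2 trans, N3/SCN trans); (CN/SCN trans, N3/NO2 trans); (CN/N3 trans, NO2/SCN trans).
Each arrangement has an internal mirror plane or centre of symmetry, so none is chiral.

0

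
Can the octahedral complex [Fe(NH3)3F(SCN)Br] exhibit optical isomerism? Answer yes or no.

yes

In an octahedral complex each vertex has one trans partner and four cis neighbours.
Working through the distinct placements yields 4 geometric isomers: NH3 mer (3 arrangements); NH3 fac (chiral).
One of these lacks any improper symmetry element and so occurs as an enantiomeric pair, giving 4 + 1 = 5 stereoisomers in total.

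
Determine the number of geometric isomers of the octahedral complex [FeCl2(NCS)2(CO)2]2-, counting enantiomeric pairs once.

5

Working through the distinct placements yields 5 geometric isomers: Cl trans, NCS trans, CO trans; Cl cis, NCS cis, CO trans; Cl cis, NCS trans, CO cis; Cl cis, NCS cis, CO cis (chiral); Cl trans, NCS cis, CO cis.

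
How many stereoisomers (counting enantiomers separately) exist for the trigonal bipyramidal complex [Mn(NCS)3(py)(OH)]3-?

4

In a trigonal bipyramid the two axial positions differ from the three equatorial ones.
The distinct arrangements are (4 in all): py equatorial, OH equatorial; py equatorial, OH axial; py axial, OH equatorial; py axial, OH axial.
Each arrangement has an internal mirror plane or centre of symmetry, so none is chiral.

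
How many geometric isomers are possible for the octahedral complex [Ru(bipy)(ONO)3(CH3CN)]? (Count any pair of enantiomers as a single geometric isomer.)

An octahedron has six vertices in three trans pairs; every non-trans pair is cis.
Each bipy is bidentate and must span two cis positions.
The distinct arrangements are (2 in all): ONO fac; ONO mer.

2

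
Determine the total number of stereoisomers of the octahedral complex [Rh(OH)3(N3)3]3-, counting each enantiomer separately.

In an octahedral complex each vertex has one trans partner and four cis neighbours.
Systematic placement gives 2 geometric isomers: OH mer; OH fac.
Each arrangement has an internal mirror plane or centre of symmetry, so none is chiral.

2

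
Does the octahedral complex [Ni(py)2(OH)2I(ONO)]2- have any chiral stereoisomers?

yes

In an octahedral complex each vertex has one trans partner and four cis neighbours.
Systematic placement gives 6 geometric isomers: py trans, OH cis; py cis, OH cis (3 arrangements, 2 chiral); py trans, OH trans; py cis, OH trans.
Of these, 2 lack any improper symmetry element and so occur as enantiomeric pairs, giving 6 + 2 = 8 stereoisomers in total.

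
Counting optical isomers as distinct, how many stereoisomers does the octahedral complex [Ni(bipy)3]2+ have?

2

An octahedron has six vertices in three trans pairs; every non-trans pair is cis.
Each bipy is bidentate and must span two cis positions.
Only one geometric arrangement is possible; it has no improper symmetry element, so it exists as a pair of enantiomers (2 stereoisomers).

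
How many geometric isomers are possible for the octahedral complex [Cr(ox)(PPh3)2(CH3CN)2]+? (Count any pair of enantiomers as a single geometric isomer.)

3

In an octahedral complex each vertex has one trans partner and four cis neighbours.
Each ox is bidentate and must span two cis positions.
Systematic placement gives 3 geometric isomers: PPh3 cis, CH3CN trans; PPh3 cis, CH3CN cis (chiral); PPh3 trans, CH3CN cis.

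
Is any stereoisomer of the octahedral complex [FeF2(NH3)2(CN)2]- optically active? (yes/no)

yes

In an octahedral complex each vertex has one trans partner and four cis neighbours.
The distinct arrangements are (5 in all): F trans, NH3 trans, CN trans; F cis, NH3 cis, CN trans; F cis, NH3 trans, CN cis; F cis, NH3 cis, CN cis (chiral); F trans, NH3 cis, CN cis.
One of these lacks any improper symmetry element and so occurs as an enantiomeric pair, giving 5 + 1 = 6 stereoisomers in total.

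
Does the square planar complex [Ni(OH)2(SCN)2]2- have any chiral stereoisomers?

A square has two trans pairs of vertices; adjacent vertices are cis.
Working through the distinct placements yields 2 geometric isomers: OH cis; OH trans.
Each arrangement has an internal mirror plane or centre of symmetry, so none is chiral.

no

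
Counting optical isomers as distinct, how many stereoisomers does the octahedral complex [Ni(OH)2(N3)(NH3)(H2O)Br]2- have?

The six octahedral sites form three mutually perpendicular trans pairs.
Systematic enumeration (placing each ligand type in turn and discarding arrangements equivalent by rotation or reflection) gives 9 geometric isomers.
Of these, 6 lack any improper symmetry element and so occur as enantiomeric pairs, giving 9 + 6 = 15 stereoisomers in total.

15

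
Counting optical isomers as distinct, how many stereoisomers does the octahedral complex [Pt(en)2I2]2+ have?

The six octahedral sites form three mutually perpendicular trans pairs.
Each en is bidentate and must span two cis positions.
There are 2 geometric isomers: I trans; I cis (chiral).
One of these lacks any improper symmetry element and so occurs as an enantiomeric pair, giving 2 + 1 = 3 stereoisomers in total.

3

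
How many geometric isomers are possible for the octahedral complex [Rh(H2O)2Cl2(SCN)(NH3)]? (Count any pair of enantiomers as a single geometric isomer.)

In an octahedral complex each vertex has one trans partner and four cis neighbours.
Systematic placement gives 6 geometric isomers: H2O trans, Cl trans; H2O cis, Cl trans; H2O cis, Cl cis (3 arrangements, 2 chiral); H2O trans, Cl cis.

6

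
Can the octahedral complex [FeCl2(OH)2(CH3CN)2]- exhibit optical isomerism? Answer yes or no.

yes

In an octahedral complex each vertex has one trans partner and four cis neighbours.
The distinct arrangements are (5 in all): Cl trans, OH trans, CH3CN trans; Cl cis, OH cis, CH3CN trans; Cl cis, OH trans, CH3CN cis; Cl cis, OH cis, CH3CN cis (chiral); Cl trans, OH cis, CH3CN cis.
One of these lacks any improper symmetry element and so occurs as an enantiomeric pair, giving 5 + 1 = 6 stereoisomers in total.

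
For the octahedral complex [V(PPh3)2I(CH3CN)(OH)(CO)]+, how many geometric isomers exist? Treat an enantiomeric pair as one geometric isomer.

9

Exhaustive case analysis gives 9 geometric isomers.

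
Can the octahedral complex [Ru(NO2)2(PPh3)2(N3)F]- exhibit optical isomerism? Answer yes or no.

yes

The distinct arrangements are (6 in all): NO2 trans, PPh3 trans; NO2 cis, PPh3 cis (3 arrangements, 2 chiral); NO2 cis, PPh3 trans; NO2 trans, PPh3 cis.
Of these, 2 lack any improper symmetry element and so occur as enantiomeric pairs, giving 6 + 2 = 8 stereoisomers in total.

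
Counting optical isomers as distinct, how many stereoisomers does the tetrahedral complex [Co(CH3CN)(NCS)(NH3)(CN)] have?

2

Only one geometric arrangement is possible; it has no improper symmetry element, so it exists as a pair of enantiomers (2 stereoisomers).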